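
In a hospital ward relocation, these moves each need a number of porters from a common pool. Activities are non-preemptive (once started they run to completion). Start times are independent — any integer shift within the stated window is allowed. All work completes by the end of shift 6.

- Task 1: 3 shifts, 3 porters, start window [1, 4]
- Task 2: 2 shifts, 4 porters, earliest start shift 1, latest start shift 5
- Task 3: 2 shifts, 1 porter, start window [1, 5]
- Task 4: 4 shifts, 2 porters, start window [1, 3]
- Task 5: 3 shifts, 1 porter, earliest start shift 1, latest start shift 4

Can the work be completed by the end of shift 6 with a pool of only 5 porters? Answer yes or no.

no

The minimum achievable peak is 6; 5 < 6, so no feasible schedule stays within the cap.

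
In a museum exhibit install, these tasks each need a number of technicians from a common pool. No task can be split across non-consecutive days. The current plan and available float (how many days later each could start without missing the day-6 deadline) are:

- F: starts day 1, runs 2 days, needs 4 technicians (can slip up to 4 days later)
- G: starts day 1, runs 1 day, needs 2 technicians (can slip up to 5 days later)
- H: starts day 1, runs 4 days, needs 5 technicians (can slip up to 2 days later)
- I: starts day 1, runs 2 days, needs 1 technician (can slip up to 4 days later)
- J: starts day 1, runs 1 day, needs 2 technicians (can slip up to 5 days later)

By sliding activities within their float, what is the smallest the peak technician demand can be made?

6

Early-start (F@1, G@1, H@1, I@1, J@1) gives peak 14: d1:14  d2:10  d3:5  d4:5  d5:0  d6:0.
Shift H→3, I→3, J→2.
Schedule F@1, G@1, H@3, I@3, J@2: d1:6  d2:6  d3:6  d4:6  d5:5  d6:5 — peak 6.
Total technician-days = 34 over 6 days ⇒ peak ≥ ⌈34/6⌉ = 6, so 6 is optimal.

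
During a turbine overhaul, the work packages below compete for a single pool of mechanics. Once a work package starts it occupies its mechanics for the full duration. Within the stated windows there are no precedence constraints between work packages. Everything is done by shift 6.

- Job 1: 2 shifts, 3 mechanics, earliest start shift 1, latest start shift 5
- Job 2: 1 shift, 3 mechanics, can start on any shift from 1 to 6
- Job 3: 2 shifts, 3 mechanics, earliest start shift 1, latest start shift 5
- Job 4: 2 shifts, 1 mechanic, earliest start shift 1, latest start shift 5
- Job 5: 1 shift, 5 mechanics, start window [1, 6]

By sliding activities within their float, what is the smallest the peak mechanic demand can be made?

Early-start (Job 1@1, Job 2@1, Job 3@1, Job 4@1, Job 5@1) gives peak 15: s1:15  s2:7  s3:0  s4:0  s5:0  s6:0.
Shift Job 2→3, Job 3→4, Job 5→6.
Schedule Job 1@1, Job 2@3, Job 3@4, Job 4@1, Job 5@6: s1:4  s2:4  s3:3  s4:3  s5:3  s6:5 — peak 5.

5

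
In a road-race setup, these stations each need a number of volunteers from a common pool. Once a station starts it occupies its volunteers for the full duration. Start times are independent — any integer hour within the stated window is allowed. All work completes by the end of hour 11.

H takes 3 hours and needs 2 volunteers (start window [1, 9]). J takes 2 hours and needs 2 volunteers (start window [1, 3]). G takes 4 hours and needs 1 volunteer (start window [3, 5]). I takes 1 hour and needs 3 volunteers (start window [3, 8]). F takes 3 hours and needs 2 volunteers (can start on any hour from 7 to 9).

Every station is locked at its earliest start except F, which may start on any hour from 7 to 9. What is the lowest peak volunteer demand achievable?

6

F@7: h1:4  h2:4  h3:6  h4:1  h5:1  h6:1  h7:2  h8:2  h9:2  h10:0  h11:0 → peak 6
F@8: h1:4  h2:4  h3:6  h4:1  h5:1  h6:1  h7:0  h8:2  h9:2  h10:2  h11:0 → peak 6
F@9: h1:4  h2:4  h3:6  h4:1  h5:1  h6:1  h7:0  h8:0  h9:2  h10:2  h11:2 → peak 6
Best is F@7, peak 6.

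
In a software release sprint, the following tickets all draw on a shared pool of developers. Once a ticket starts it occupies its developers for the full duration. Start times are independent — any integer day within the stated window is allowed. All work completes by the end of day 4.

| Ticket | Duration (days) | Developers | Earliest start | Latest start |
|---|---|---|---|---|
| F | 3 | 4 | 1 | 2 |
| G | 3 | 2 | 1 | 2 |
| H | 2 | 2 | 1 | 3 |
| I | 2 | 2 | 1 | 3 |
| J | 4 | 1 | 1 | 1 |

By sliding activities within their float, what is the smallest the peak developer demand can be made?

9

Early-start (F@1, G@1, H@1, I@1, J@1) gives peak 11: d1:11  d2:11  d3:7  d4:1.
Shift I→3.
Schedule F@1, G@1, H@1, I@3, J@1: d1:9  d2:9  d3:9  d4:3 — peak 9.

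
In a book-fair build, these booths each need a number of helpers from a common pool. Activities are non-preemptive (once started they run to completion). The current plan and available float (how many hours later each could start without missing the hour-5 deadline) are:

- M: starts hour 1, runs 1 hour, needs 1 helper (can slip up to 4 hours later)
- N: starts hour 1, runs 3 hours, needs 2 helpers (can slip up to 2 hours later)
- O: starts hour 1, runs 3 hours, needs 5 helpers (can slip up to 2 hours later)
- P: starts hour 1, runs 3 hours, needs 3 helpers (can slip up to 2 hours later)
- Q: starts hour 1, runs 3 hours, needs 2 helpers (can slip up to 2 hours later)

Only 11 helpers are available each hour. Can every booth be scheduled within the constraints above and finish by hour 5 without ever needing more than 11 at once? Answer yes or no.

The minimum achievable peak is 12; 11 < 12, so no feasible schedule stays within the cap.

no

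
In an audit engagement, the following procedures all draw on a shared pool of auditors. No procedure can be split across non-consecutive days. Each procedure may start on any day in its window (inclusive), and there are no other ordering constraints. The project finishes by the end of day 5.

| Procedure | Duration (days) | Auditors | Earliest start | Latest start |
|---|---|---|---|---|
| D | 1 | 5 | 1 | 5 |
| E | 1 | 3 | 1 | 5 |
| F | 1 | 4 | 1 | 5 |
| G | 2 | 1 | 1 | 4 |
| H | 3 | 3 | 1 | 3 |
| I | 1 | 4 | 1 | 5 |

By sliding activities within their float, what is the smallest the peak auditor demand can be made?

Early-start (D@1, E@1, F@1, G@1, H@1, I@1) gives peak 20: d1:20  d2:4  d3:3  d4:0  d5:0.
Shift E→2, F→2, G→3, H→3, I→5.
Schedule D@1, E@2, F@2, G@3, H@3, I@5: d1:5  d2:7  d3:4  d4:4  d5:7 — peak 7.

7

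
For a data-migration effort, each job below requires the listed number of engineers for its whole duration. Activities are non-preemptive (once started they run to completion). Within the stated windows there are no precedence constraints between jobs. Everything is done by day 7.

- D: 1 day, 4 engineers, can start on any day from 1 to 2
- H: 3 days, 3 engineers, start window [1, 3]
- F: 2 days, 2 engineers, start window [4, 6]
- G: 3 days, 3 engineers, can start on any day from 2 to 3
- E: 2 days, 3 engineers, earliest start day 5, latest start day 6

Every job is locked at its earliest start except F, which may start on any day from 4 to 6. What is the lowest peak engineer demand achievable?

F@4: d1:7  d2:6  d3:6  d4:5  d5:5  d6:3  d7:0 → peak 7
F@5: d1:7  d2:6  d3:6  d4:3  d5:5  d6:5  d7:0 → peak 7
F@6: d1:7  d2:6  d3:6  d4:3  d5:3  d6:5  d7:2 → peak 7
Best is F@4, peak 7.

7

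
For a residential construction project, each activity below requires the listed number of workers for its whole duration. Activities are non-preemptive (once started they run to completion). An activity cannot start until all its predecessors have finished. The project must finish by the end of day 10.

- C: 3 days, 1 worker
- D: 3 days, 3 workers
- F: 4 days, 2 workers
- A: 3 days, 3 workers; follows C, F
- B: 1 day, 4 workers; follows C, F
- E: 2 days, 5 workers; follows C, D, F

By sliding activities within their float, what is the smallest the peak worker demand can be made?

6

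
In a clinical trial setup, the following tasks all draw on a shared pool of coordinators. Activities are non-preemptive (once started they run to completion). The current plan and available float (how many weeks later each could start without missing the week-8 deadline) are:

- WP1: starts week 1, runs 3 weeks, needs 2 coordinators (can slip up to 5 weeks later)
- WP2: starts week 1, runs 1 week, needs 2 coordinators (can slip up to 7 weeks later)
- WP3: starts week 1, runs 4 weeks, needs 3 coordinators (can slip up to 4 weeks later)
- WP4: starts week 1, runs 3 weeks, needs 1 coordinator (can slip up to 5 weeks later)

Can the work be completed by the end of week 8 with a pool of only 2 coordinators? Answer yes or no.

no

Total coordinator-weeks = 23; over 8 weeks the average is 23/8 > 2, so some week must exceed 2.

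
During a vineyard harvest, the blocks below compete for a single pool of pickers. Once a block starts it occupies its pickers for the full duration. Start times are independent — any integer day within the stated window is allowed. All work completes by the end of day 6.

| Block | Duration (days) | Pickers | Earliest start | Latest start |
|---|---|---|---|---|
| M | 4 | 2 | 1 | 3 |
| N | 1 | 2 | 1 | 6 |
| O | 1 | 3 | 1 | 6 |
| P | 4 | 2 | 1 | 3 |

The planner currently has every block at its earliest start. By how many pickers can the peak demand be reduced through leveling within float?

Early-start peak: d1:9  d2:4  d3:4  d4:4  d5:0  d6:0 ⇒ 9.
Leveled (M@1, N@1, O@6, P@2): d1:4  d2:4  d3:4  d4:4  d5:2  d6:3 ⇒ 4.
Reduction 9 − 4 = 5.

5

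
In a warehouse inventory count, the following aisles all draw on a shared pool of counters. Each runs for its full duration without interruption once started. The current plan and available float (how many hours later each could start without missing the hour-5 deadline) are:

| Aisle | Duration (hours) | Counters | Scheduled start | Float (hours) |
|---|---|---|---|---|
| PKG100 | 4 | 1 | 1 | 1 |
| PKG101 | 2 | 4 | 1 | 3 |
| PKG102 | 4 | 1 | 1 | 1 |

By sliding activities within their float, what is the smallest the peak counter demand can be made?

6

Schedule PKG100@1, PKG101@1, PKG102@1: h1:6  h2:6  h3:2  h4:2  h5:0 — peak 6.
No arrangement of the 16 feasible schedules does better.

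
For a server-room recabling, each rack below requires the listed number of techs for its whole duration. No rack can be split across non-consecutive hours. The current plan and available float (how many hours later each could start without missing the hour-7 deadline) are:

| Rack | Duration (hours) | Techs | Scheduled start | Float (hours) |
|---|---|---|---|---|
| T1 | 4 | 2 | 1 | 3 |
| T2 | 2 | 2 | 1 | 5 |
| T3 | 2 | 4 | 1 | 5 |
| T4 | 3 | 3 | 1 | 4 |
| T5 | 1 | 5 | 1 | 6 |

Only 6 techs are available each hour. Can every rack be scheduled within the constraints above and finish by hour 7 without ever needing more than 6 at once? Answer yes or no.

yes

Schedule T1@1, T2@4, T3@5, T4@1, T5@7: h1:5  h2:5  h3:5  h4:4  h5:6  h6:4  h7:5 — peak 6 ≤ 6.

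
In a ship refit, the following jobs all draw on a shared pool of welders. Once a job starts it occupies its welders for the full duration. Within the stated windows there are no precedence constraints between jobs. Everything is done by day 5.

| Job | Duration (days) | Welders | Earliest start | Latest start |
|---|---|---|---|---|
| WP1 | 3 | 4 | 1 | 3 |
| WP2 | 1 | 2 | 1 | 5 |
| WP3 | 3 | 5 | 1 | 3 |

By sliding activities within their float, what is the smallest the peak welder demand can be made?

Early-start (WP1@1, WP2@1, WP3@1) gives peak 11: d1:11  d2:9  d3:9  d4:0  d5:0.
Shift WP3→2.
Schedule WP1@1, WP2@1, WP3@2: d1:6  d2:9  d3:9  d4:5  d5:0 — peak 9.

9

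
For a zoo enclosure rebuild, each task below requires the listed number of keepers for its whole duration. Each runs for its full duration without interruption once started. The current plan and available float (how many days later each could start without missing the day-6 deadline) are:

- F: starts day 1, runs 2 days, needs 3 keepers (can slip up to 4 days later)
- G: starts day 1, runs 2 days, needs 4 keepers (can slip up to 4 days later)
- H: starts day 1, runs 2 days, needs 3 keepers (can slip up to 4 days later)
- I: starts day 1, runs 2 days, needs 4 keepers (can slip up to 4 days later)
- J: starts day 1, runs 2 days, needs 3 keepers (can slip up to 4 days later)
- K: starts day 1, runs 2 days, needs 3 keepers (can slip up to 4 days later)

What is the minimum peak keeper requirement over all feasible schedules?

Early-start (F@1, G@1, H@1, I@1, J@1, K@1) gives peak 20: d1:20  d2:20  d3:0  d4:0  d5:0  d6:0.
Shift H→3, I→3, J→5, K→5.
Schedule F@1, G@1, H@3, I@3, J@5, K@5: d1:7  d2:7  d3:7  d4:7  d5:6  d6:6 — peak 7.
Total keeper-days = 40 over 6 days ⇒ peak ≥ ⌈40/6⌉ = 7, so 7 is optimal.

7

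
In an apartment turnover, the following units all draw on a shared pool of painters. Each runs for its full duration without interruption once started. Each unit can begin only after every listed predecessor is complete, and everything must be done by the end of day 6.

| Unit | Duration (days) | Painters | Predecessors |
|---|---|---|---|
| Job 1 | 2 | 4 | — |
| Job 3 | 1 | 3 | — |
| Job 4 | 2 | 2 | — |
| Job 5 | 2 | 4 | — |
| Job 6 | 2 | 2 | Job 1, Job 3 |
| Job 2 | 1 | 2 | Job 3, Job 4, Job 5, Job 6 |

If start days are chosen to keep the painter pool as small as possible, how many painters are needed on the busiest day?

6

Early-start (Job 1@1, Job 3@1, Job 4@1, Job 5@1, Job 6@3, Job 2@5) gives peak 13: d1:13  d2:10  d3:2  d4:2  d5:2  d6:0.
Shift Job 3→3, Job 5→4, Job 6→4, Job 2→6.
Schedule Job 1@1, Job 3@3, Job 4@1, Job 5@4, Job 6@4, Job 2@6: d1:6  d2:6  d3:3  d4:6  d5:6  d6:2 — peak 6.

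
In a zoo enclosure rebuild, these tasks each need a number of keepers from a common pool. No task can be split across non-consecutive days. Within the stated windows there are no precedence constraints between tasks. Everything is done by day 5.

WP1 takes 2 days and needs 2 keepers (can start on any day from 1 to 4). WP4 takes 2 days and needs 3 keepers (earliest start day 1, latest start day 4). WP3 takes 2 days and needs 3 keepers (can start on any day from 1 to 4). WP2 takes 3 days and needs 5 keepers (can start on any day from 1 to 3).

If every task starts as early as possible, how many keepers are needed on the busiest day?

13

Early-start schedule: WP1@1, WP4@1, WP3@1, WP2@1.
Load per day: day 1: 13, day 2: 13, day 3: 5, day 4: 0, day 5: 0.
Peak is 13.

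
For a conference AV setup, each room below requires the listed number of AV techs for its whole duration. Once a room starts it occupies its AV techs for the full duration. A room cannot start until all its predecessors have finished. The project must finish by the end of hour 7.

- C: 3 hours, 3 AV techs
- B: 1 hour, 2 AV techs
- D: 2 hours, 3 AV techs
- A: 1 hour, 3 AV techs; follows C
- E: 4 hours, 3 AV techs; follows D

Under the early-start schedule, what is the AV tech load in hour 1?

8

At early start, hour 1 has: C, B, D.
Demand: 3 + 2 + 3 = 8.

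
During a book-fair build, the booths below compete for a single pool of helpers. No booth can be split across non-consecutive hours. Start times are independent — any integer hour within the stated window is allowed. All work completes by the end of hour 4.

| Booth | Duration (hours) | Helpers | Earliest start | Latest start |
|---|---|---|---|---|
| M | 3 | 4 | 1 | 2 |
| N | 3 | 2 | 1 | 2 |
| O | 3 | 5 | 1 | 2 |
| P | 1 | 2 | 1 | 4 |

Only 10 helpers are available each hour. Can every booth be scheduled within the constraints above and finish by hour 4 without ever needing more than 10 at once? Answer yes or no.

The minimum achievable peak is 11; 10 < 11, so no feasible schedule stays within the cap.

no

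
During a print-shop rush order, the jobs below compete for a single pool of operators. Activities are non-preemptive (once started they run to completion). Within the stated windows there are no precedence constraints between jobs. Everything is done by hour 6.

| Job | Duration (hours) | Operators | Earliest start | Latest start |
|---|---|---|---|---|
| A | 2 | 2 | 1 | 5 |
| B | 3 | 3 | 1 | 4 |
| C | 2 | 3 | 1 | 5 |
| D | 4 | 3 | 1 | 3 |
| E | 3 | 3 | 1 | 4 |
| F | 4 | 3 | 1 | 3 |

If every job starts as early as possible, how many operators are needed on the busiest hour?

Early-start schedule: A@1, B@1, C@1, D@1, E@1, F@1.
Load per hour: hour 1: 17, hour 2: 17, hour 3: 12, hour 4: 6, hour 5: 0, hour 6: 0.
Peak is 17.

17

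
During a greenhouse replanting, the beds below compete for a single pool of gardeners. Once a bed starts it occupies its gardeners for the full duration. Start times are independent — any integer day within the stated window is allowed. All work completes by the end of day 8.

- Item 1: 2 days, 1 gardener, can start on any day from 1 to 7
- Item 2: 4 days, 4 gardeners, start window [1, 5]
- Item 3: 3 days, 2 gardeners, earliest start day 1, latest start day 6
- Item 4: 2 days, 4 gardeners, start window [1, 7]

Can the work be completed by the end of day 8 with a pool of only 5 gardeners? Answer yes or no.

no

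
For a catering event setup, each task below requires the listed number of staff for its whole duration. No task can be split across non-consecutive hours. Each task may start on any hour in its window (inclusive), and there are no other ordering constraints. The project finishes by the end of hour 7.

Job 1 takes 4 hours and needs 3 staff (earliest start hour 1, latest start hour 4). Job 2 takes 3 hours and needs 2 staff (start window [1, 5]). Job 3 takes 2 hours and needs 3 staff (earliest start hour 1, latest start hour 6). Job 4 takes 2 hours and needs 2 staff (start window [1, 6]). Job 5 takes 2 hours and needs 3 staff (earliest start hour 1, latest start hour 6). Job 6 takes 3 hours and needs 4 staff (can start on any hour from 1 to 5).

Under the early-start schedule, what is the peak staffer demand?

17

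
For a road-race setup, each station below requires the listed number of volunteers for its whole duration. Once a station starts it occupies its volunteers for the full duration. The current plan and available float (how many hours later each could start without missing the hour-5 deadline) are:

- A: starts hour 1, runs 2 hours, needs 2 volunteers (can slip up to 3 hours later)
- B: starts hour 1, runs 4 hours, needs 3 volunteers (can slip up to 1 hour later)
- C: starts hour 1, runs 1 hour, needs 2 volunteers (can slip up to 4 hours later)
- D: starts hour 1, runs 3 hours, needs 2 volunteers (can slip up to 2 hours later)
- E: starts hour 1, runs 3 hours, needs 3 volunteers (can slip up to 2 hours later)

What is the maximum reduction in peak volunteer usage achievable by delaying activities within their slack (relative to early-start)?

4

Early-start peak: h1:12  h2:10  h3:8  h4:3  h5:0 ⇒ 12.
Leveled (A@1, B@1, C@1, D@2, E@3): h1:7  h2:7  h3:8  h4:8  h5:3 ⇒ 8.
Reduction 12 − 8 = 4.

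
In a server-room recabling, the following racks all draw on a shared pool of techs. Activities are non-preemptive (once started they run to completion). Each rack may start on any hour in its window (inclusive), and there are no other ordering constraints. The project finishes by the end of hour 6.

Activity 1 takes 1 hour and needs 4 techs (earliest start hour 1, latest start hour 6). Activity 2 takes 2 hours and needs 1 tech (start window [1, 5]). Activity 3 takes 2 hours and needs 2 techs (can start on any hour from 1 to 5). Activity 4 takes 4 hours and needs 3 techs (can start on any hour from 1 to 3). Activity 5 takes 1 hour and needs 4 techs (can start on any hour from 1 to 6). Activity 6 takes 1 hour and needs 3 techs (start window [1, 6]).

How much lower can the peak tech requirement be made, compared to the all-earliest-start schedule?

11

Early-start peak: h1:17  h2:6  h3:3  h4:3  h5:0  h6:0 ⇒ 17.
Leveled (Activity 1@1, Activity 2@1, Activity 3@2, Activity 4@2, Activity 5@6, Activity 6@4): h1:5  h2:6  h3:5  h4:6  h5:3  h6:4 ⇒ 6.
Reduction 17 − 6 = 11.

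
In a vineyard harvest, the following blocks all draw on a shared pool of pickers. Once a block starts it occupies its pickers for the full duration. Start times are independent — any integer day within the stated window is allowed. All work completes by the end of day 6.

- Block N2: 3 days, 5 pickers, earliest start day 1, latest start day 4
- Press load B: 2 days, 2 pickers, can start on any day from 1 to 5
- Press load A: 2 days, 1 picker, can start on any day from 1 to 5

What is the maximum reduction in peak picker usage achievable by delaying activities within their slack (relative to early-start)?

Early-start peak: d1:8  d2:8  d3:5  d4:0  d5:0  d6:0 ⇒ 8.
Leveled (Block N2@1, Press load B@4, Press load A@4): d1:5  d2:5  d3:5  d4:3  d5:3  d6:0 ⇒ 5.
Reduction 8 − 5 = 3.

3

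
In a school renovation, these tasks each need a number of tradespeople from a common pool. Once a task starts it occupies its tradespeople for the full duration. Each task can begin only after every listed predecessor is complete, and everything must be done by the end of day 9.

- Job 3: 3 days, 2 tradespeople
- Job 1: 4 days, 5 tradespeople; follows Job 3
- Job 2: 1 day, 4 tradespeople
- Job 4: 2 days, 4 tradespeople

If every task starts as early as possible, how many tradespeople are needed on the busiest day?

Early-start schedule: Job 3@1, Job 1@4, Job 2@1, Job 4@1.
Load per day: day 1: 10, day 2: 6, day 3: 2, day 4: 5, day 5: 5, day 6: 5, day 7: 5, day 8: 0, day 9: 0.
Peak is 10.

10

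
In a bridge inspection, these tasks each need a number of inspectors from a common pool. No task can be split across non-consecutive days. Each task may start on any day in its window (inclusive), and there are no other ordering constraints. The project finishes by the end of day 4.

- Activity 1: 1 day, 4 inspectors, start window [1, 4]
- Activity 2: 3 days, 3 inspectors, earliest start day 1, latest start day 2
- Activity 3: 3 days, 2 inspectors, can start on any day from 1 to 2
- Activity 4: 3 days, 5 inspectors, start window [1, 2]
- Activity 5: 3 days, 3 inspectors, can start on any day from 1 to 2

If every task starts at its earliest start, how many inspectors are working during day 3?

At early start, day 3 has: Activity 2, Activity 3, Activity 4, Activity 5.
Demand: 3 + 2 + 5 + 3 = 13.

13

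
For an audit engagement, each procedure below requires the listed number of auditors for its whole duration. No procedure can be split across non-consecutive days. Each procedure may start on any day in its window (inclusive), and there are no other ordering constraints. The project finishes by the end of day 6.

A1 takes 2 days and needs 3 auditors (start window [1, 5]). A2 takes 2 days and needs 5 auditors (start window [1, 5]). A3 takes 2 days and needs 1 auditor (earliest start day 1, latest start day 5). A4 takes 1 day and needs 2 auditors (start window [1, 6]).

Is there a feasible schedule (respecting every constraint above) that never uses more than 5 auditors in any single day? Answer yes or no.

yes

Schedule A1@1, A2@3, A3@1, A4@5: d1:4  d2:4  d3:5  d4:5  d5:2  d6:0 — peak 5 ≤ 5.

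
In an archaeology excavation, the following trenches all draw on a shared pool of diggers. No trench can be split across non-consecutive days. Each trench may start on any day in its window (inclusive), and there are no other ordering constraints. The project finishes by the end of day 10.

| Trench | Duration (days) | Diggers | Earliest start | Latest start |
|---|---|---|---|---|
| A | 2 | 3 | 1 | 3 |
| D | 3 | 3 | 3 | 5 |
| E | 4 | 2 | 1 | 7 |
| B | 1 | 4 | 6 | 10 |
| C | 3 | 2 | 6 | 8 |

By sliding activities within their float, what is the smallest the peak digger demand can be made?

Early-start (A@1, D@3, E@1, B@6, C@6) gives peak 6: d1:5  d2:5  d3:5  d4:5  d5:3  d6:6  d7:2  d8:2  d9:0  d10:0.
Shift E→6, B→10.
Schedule A@1, D@3, E@6, B@10, C@6: d1:3  d2:3  d3:3  d4:3  d5:3  d6:4  d7:4  d8:4  d9:2  d10:4 — peak 4.
Total digger-days = 33 over 10 days ⇒ peak ≥ ⌈33/10⌉ = 4, so 4 is optimal.

4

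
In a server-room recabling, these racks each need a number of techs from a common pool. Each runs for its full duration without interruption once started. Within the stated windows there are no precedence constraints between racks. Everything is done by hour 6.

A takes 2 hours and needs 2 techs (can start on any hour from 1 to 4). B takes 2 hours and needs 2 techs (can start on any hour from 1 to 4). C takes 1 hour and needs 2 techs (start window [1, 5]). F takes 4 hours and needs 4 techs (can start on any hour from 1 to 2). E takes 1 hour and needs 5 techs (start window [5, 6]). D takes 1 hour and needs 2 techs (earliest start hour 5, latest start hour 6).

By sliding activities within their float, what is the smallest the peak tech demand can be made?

6

Early-start (A@1, B@1, C@1, F@1, E@5, D@5) gives peak 10: h1:10  h2:8  h3:4  h4:4  h5:7  h6:0.
Shift B→3, F→2, E→6.
Schedule A@1, B@3, C@1, F@2, E@6, D@5: h1:4  h2:6  h3:6  h4:6  h5:6  h6:5 — peak 6.
Total tech-hours = 33 over 6 hours ⇒ peak ≥ ⌈33/6⌉ = 6, so 6 is optimal.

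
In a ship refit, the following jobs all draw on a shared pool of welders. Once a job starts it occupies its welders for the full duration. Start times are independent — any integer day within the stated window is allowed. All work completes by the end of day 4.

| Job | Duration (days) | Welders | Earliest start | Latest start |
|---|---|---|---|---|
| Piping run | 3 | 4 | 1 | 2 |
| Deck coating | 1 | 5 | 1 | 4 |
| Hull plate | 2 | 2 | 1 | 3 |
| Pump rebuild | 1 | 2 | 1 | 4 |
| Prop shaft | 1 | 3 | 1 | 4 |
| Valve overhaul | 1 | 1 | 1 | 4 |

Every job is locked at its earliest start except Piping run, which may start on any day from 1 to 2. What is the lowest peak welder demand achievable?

13

Piping run@1: d1:17  d2:6  d3:4  d4:0 → peak 17
Piping run@2: d1:13  d2:6  d3:4  d4:4 → peak 13
Best is Piping run@2, peak 13.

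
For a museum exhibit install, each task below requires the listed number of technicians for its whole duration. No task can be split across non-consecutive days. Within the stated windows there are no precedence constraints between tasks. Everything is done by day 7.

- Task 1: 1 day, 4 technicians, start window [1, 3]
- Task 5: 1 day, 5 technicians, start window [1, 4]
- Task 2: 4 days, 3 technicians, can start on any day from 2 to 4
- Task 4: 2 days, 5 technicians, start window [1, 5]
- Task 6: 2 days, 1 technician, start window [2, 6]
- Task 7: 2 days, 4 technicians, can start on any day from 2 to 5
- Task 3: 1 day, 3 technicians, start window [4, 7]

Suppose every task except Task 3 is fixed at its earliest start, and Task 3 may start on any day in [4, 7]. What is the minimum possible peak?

Task 3@4: d1:14  d2:13  d3:8  d4:6  d5:3  d6:0  d7:0 → peak 14
Task 3@5: d1:14  d2:13  d3:8  d4:3  d5:6  d6:0  d7:0 → peak 14
Task 3@6: d1:14  d2:13  d3:8  d4:3  d5:3  d6:3  d7:0 → peak 14
Task 3@7: d1:14  d2:13  d3:8  d4:3  d5:3  d6:0  d7:3 → peak 14
Best is Task 3@4, peak 14.

14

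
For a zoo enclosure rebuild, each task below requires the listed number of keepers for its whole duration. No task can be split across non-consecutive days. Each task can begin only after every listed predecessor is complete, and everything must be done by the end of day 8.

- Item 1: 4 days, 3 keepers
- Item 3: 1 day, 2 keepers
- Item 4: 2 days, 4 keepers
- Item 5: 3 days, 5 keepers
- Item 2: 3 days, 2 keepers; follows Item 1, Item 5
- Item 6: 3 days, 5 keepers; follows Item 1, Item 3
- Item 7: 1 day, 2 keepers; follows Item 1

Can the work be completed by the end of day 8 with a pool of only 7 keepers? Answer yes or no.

Total keeper-days = 60; over 8 days the average is 60/8 > 7, so some day must exceed 7.

no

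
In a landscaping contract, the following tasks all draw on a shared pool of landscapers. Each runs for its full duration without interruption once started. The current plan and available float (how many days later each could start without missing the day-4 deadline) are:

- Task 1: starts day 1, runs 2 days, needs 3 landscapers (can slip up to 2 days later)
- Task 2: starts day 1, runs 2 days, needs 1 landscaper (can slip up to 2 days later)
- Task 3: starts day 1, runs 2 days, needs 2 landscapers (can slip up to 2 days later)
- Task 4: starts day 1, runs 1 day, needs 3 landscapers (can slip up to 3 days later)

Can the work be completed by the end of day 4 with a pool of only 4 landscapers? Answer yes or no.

The minimum achievable peak is 5; 4 < 5, so no feasible schedule stays within the cap.

no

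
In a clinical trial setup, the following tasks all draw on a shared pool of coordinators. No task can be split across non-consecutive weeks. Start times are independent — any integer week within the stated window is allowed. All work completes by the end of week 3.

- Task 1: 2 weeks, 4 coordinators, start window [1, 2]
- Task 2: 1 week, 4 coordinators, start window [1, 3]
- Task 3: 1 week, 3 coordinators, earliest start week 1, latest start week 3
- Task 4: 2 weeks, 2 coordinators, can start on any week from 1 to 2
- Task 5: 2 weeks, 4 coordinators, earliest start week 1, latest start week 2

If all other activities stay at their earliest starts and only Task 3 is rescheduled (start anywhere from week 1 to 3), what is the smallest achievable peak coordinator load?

Task 3@1: w1:17  w2:10  w3:0 → peak 17
Task 3@2: w1:14  w2:13  w3:0 → peak 14
Task 3@3: w1:14  w2:10  w3:3 → peak 14
Best is Task 3@2, peak 14.

14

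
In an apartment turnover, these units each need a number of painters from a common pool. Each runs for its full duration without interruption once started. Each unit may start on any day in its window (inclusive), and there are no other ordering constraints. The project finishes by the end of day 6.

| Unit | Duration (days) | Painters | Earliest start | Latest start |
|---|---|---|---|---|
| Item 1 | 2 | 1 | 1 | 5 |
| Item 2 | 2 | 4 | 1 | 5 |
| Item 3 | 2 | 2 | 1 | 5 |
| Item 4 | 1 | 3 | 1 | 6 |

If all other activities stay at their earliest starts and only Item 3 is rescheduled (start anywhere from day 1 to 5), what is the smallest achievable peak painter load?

Item 3@1: d1:10  d2:7  d3:0  d4:0  d5:0  d6:0 → peak 10
Item 3@2: d1:8  d2:7  d3:2  d4:0  d5:0  d6:0 → peak 8
Item 3@3: d1:8  d2:5  d3:2  d4:2  d5:0  d6:0 → peak 8
Item 3@4: d1:8  d2:5  d3:0  d4:2  d5:2  d6:0 → peak 8
Item 3@5: d1:8  d2:5  d3:0  d4:0  d5:2  d6:2 → peak 8
Best is Item 3@2, peak 8.

8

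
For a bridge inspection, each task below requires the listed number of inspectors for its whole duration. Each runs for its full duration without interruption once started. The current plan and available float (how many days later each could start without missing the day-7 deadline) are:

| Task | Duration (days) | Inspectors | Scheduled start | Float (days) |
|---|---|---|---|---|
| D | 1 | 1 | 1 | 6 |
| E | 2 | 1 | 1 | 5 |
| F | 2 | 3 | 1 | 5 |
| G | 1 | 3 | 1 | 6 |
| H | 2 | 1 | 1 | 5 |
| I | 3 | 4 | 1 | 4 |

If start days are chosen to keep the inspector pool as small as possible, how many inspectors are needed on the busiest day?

4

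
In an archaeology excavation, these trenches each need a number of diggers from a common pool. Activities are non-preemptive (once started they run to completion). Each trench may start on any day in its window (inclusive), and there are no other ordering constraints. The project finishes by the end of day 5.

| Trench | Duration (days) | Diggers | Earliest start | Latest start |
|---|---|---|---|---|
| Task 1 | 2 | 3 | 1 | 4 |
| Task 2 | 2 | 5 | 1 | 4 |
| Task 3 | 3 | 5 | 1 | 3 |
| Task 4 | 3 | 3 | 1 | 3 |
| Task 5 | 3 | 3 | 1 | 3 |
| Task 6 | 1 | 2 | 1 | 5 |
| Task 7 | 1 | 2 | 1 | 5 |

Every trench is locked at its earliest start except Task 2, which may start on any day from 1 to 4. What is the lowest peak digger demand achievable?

Task 2@1: d1:23  d2:19  d3:11  d4:0  d5:0 → peak 23
Task 2@2: d1:18  d2:19  d3:16  d4:0  d5:0 → peak 19
Task 2@3: d1:18  d2:14  d3:16  d4:5  d5:0 → peak 18
Task 2@4: d1:18  d2:14  d3:11  d4:5  d5:5 → peak 18
Best is Task 2@3, peak 18.

18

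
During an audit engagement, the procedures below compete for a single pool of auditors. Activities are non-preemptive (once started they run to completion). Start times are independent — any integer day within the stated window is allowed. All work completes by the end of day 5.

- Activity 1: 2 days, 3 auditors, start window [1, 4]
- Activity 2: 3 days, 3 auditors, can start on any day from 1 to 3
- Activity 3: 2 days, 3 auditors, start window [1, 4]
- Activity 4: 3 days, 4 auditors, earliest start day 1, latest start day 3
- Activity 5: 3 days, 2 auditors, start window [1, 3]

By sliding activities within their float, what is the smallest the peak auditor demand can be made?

9

Early-start (Activity 1@1, Activity 2@1, Activity 3@1, Activity 4@1, Activity 5@1) gives peak 15: d1:15  d2:15  d3:9  d4:0  d5:0.
Shift Activity 4→3, Activity 5→3.
Schedule Activity 1@1, Activity 2@1, Activity 3@1, Activity 4@3, Activity 5@3: d1:9  d2:9  d3:9  d4:6  d5:6 — peak 9.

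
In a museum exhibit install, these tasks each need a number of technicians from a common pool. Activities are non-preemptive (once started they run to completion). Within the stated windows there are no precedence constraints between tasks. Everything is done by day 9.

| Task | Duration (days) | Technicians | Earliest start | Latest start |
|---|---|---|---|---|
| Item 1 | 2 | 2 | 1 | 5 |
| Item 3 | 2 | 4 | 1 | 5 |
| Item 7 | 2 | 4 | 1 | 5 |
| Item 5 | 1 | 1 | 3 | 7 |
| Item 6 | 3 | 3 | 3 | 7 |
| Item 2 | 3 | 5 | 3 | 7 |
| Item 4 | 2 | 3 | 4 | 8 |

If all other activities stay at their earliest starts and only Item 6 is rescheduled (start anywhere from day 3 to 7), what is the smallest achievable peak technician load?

10

Item 6@3: d1:10  d2:10  d3:9  d4:11  d5:11  d6:0  d7:0  d8:0  d9:0 → peak 11
Item 6@4: d1:10  d2:10  d3:6  d4:11  d5:11  d6:3  d7:0  d8:0  d9:0 → peak 11
Item 6@5: d1:10  d2:10  d3:6  d4:8  d5:11  d6:3  d7:3  d8:0  d9:0 → peak 11
Item 6@6: d1:10  d2:10  d3:6  d4:8  d5:8  d6:3  d7:3  d8:3  d9:0 → peak 10
Item 6@7: d1:10  d2:10  d3:6  d4:8  d5:8  d6:0  d7:3  d8:3  d9:3 → peak 10
Best is Item 6@6, peak 10.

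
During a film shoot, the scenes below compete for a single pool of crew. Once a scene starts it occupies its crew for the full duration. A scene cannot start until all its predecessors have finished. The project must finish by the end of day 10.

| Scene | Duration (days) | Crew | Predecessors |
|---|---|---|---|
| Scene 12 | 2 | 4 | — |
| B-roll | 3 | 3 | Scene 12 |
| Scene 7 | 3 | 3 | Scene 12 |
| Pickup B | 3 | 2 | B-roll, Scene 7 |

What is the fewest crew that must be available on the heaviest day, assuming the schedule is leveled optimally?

6

Schedule Scene 12@1, B-roll@3, Scene 7@3, Pickup B@6: d1:4  d2:4  d3:6  d4:6  d5:6  d6:2  d7:2  d8:2  d9:0  d10:0 — peak 6.
No arrangement of the 20 feasible schedules does better.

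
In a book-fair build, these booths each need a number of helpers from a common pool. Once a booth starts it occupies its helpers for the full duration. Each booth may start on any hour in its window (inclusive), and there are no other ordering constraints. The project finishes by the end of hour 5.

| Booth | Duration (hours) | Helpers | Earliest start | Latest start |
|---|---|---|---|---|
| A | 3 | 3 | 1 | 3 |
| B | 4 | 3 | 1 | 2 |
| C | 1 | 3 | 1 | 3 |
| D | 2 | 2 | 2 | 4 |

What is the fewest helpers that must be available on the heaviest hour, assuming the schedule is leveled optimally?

Early-start (A@1, B@1, C@1, D@2) gives peak 9: h1:9  h2:8  h3:8  h4:3  h5:0.
Shift B→2, D→4.
Schedule A@1, B@2, C@1, D@4: h1:6  h2:6  h3:6  h4:5  h5:5 — peak 6.
Total helper-hours = 28 over 5 hours ⇒ peak ≥ ⌈28/5⌉ = 6, so 6 is optimal.

6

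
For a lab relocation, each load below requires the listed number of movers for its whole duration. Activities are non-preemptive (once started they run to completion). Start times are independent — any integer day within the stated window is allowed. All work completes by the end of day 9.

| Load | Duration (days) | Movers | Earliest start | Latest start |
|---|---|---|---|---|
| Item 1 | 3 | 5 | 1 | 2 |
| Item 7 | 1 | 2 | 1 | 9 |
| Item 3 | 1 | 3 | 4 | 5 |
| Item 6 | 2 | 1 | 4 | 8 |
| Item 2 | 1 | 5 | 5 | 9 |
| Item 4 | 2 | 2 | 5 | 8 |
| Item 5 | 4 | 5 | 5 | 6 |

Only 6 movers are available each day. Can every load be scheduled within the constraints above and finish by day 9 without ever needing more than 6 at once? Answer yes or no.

no

The minimum achievable peak is 7; 6 < 7, so no feasible schedule stays within the cap.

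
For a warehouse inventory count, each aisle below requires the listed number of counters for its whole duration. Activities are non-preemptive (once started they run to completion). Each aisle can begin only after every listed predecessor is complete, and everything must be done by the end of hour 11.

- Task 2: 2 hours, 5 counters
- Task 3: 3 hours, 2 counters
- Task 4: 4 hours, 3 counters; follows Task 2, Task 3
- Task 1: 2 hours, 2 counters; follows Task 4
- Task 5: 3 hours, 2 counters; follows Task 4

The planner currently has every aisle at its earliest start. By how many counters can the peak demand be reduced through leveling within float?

0

Early-start peak: h1:7  h2:7  h3:2  h4:3  h5:3  h6:3  h7:3  h8:4  h9:4  h10:2  h11:0 ⇒ 7.
Leveled (Task 2@1, Task 3@1, Task 4@4, Task 1@8, Task 5@8): h1:7  h2:7  h3:2  h4:3  h5:3  h6:3  h7:3  h8:4  h9:4  h10:2  h11:0 ⇒ 7.
Reduction 7 − 7 = 0.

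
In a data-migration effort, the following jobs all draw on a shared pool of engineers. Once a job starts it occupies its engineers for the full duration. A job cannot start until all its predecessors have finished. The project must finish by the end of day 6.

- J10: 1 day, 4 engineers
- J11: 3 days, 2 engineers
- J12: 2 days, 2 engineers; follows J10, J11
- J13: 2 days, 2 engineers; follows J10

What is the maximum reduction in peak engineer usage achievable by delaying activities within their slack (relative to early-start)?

2

Early-start peak: d1:6  d2:4  d3:4  d4:2  d5:2  d6:0 ⇒ 6.
Leveled (J10@1, J11@2, J12@5, J13@2): d1:4  d2:4  d3:4  d4:2  d5:2  d6:2 ⇒ 4.
Reduction 6 − 4 = 2.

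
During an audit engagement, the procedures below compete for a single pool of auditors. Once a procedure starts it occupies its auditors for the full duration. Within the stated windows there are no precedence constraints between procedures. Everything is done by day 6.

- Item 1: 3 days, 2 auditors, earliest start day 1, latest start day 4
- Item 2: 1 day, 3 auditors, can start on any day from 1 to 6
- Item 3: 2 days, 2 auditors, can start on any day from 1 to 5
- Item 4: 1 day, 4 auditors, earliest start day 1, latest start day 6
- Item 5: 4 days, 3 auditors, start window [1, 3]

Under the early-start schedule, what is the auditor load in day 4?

At early start, day 4 has: Item 5.
Demand: 3 = 3.

3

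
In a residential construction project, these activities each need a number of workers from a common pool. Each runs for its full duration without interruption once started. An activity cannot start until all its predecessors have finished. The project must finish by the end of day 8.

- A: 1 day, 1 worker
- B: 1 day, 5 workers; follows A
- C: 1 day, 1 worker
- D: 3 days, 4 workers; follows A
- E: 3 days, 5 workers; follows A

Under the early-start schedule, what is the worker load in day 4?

9

At early start, day 4 has: D, E.
Demand: 4 + 5 = 9.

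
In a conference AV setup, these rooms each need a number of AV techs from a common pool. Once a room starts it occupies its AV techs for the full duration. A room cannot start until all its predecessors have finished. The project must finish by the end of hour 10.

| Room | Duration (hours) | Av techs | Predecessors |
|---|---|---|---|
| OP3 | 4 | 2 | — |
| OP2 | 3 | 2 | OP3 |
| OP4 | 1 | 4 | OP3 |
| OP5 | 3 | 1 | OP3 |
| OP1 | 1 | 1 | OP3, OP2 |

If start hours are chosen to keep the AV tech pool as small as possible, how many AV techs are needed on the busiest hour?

4

Early-start (OP3@1, OP2@5, OP4@5, OP5@5, OP1@8) gives peak 7: h1:2  h2:2  h3:2  h4:2  h5:7  h6:3  h7:3  h8:1  h9:0  h10:0.
Shift OP4→8, OP1→9.
Schedule OP3@1, OP2@5, OP4@8, OP5@5, OP1@9: h1:2  h2:2  h3:2  h4:2  h5:3  h6:3  h7:3  h8:4  h9:1  h10:0 — peak 4.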